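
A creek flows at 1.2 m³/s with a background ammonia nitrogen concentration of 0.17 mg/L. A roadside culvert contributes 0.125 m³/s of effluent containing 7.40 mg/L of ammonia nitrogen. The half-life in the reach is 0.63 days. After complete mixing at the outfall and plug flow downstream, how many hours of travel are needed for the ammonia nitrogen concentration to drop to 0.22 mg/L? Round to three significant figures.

Mixed concentration C = ΣQC/ΣQ = (1.200·0.1700 + 0.1250·7.400) / 1.325 = 1.129/1.325 = 0.8521 mg/L.
Half-life 0.63 d → k = ln 2 / 0.63 = 1.100 d⁻¹.
0.8521·exp(−k·t) = 0.22 → t = ln(0.8521/0.22)/k = 106300 s = 29.54 h.

29.5 h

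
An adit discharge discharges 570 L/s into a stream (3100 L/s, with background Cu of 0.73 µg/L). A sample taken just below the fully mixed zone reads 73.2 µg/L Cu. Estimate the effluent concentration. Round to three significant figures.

467 µg/L

Mass balance: 3100·0.7300 + 570.0·Cₑ = 3670·73.20
→ Cₑ = (3670·73.20 − 3100·0.7300) / 570.0 = 467.3 µg/L.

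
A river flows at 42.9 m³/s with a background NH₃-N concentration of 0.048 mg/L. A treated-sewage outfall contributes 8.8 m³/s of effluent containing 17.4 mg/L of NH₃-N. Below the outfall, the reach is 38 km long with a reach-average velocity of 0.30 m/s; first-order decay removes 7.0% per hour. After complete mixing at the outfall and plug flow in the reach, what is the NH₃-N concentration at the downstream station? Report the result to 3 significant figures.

0.234 mg/L

Mass balance: C = (42.90·0.04800 + 8.800·17.40) / 51.70 = 155.2/51.70 = 3.002 mg/L.
Travel time t = 38·1000 / 0.30 = 126700 s = 35.19 h.
7.0%/h lost → k = −ln(1 − 0.07) = 0.07257 h⁻¹.
Applying C = C₀e^(−kt): 3.002 × 0.07782 = 0.2336 mg/L.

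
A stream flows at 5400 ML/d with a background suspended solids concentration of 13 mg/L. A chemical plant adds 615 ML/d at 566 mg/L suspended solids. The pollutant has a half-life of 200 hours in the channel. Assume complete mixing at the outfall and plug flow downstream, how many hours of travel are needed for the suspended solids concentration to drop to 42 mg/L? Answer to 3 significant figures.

After mixing, C = (5400·13.00 + 615.0·566.0) / 6015 = 418300/6015 = 69.54 mg/L.
Half-life 200 h → k = ln 2 / 200 = 0.003466 h⁻¹ = 0.08318 d⁻¹.
69.54·exp(−k·t) = 42 → t = ln(69.54/42)/k = 523800 s = 145.5 h.

145 h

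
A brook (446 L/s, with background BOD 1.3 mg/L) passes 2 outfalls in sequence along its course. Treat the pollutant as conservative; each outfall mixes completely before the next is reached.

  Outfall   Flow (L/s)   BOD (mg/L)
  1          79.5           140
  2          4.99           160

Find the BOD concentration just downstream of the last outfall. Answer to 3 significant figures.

Below outfall 1: Q → 525.5 L/s, C = (446.0·1.300 + 79.50·140.0)/525.5 = 22.28 mg/L.
Below outfall 2: Q → 530.5 L/s, C = (525.5·22.28 + 4.990·160.0)/530.5 = 23.58 mg/L.

23.6 mg/L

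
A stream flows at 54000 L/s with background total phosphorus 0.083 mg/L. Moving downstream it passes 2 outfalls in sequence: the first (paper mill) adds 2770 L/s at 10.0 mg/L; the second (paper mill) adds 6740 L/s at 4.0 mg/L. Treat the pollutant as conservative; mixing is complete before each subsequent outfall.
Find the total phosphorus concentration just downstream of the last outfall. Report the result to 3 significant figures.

Outfall 1: combined Q = 56770 L/s; C = (54000·0.08300 + 2770·10.00)/56770 = 0.5669 mg/L.
Outfall 2: combined Q = 63510 L/s; C = (56770·0.5669 + 6740·4.000)/63510 = 0.9312 mg/L.

0.931 mg/L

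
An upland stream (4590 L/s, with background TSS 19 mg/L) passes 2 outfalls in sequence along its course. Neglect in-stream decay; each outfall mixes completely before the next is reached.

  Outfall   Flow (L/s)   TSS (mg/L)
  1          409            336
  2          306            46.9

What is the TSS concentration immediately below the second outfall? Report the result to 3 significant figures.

After outfall 1: Q = 4590 + 409.0 = 4999 L/s; C = (4590·19.00 + 409.0·336.0)/4999 = 44.94 mg/L.
After outfall 2: Q = 4999 + 306.0 = 5305 L/s; C = (4999·44.94 + 306.0·46.90)/5305 = 45.05 mg/L.

45.0 mg/L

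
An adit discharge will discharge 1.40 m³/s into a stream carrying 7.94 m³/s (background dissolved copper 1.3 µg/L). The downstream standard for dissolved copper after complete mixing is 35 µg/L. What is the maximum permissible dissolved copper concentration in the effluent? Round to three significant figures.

226 µg/L

At the limit, (Qr·Cr + Qe·Cₑ)/(Qr + Qe) = 35:
Cₑ = (9.340·35 − 7.940·1.300) / 1.400 = 226.1 µg/L.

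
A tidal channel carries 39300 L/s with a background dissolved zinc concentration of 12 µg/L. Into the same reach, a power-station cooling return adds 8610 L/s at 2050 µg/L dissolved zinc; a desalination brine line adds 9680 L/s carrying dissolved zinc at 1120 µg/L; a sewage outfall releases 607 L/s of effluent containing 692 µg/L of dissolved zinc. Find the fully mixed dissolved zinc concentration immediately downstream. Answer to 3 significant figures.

505 µg/L

Mass balance: C = (39300·12.00 + 8610·2050 + 9680·1120 + 607.0·692.0) / 58200 = 29380000/58200 = 504.9 µg/L.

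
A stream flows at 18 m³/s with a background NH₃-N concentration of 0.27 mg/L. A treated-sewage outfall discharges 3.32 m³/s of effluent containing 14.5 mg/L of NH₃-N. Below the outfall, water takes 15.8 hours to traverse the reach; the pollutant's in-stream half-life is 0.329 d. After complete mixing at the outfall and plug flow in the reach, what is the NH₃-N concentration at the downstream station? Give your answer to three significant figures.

0.621 mg/L

Mass balance: C = (18.00·0.2700 + 3.320·14.50) / 21.32 = 53.00/21.32 = 2.486 mg/L.
Half-life 0.329 d → k = ln 2 / 0.329 = 2.107 d⁻¹.
Decay over the reach: 2.486·exp(−kt) = 2.486·0.2498 = 0.6210 mg/L.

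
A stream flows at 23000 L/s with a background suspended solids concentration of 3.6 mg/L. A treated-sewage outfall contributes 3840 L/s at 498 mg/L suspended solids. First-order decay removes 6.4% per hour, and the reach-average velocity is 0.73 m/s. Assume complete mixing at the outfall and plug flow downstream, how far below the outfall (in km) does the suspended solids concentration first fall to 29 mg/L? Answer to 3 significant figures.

Mass balance: C = (23000·3.600 + 3840·498.0) / 26840 = 1995000/26840 = 74.33 mg/L.
6.4%/h lost → k = −ln(1 − 0.064) = 0.06614 h⁻¹.
Set 74.33·exp(−k·t) = 29 → t = ln(74.33/29)/k = 51230 s = 14.23 h.
Distance = v·t = 0.73·51230 = 37400 m = 37.40 km.

37.4 km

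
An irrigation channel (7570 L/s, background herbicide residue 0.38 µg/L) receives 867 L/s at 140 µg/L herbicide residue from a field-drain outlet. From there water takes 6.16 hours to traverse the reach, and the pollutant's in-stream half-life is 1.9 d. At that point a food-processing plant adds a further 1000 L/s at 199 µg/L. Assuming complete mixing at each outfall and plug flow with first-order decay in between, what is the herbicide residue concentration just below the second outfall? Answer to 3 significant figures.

Flow-weighted average: C = (7570·0.3800 + 867.0·140.0) / 8437 = 124300/8437 = 14.73 µg/L; combined flow 8437 L/s.
Half-life 1.9 d → k = ln 2 / 1.9 = 0.3648 d⁻¹.
Applying C = C₀e^(−kt): 14.73 × 0.9106 = 13.41 µg/L.
At the second outfall, C = (8437·13.41 + 1000·199.0) / (8437 + 1000) = 33.08 µg/L.

33.1 µg/L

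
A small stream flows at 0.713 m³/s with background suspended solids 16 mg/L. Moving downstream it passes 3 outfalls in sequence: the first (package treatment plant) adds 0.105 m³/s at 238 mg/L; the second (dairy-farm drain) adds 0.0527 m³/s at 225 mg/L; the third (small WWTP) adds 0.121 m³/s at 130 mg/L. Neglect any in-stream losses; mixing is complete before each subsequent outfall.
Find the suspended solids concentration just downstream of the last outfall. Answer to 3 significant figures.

After outfall 1: Q = 0.7130 + 0.1050 = 0.8180 m³/s; C = (0.7130·16.00 + 0.1050·238.0)/0.8180 = 44.50 mg/L.
After outfall 2: Q = 0.8180 + 0.05270 = 0.8707 m³/s; C = (0.8180·44.50 + 0.05270·225.0)/0.8707 = 55.42 mg/L.
After outfall 3: Q = 0.8707 + 0.1210 = 0.9917 m³/s; C = (0.8707·55.42 + 0.1210·130.0)/0.9917 = 64.52 mg/L.

64.5 mg/L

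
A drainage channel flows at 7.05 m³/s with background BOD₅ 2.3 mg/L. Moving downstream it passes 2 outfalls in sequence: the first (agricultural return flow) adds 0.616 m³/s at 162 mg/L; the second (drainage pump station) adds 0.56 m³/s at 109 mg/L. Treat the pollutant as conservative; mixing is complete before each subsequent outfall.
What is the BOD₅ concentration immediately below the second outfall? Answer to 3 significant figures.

Below outfall 1: Q → 7.666 m³/s, C = (7.050·2.300 + 0.6160·162.0)/7.666 = 15.13 mg/L.
Below outfall 2: Q → 8.226 m³/s, C = (7.666·15.13 + 0.5600·109.0)/8.226 = 21.52 mg/L.

21.5 mg/L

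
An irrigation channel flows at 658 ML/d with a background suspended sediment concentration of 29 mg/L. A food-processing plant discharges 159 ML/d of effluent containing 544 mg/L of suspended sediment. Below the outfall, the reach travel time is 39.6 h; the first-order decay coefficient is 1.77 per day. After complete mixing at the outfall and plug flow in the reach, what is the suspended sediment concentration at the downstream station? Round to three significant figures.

Flow-weighted average: C = (658.0·29.00 + 159.0·544.0) / 817.0 = 105600/817.0 = 129.2 mg/L.
After decay, C = 129.2 × e^(−kt) = 129.2 × 0.05391 = 6.966 mg/L.

6.97 mg/L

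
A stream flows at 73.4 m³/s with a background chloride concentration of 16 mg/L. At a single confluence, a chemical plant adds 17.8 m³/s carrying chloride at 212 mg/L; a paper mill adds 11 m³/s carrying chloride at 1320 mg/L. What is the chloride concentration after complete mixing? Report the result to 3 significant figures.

190 mg/L

Conservation of mass: C = (73.40·16.00 + 17.80·212.0 + 11.00·1320) / 102.2 = 19470/102.2 = 190.5 mg/L.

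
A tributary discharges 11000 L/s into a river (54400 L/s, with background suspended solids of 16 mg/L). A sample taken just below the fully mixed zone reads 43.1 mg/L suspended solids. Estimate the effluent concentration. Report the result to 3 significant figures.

177 mg/L

Mass balance: 54400·16.00 + 11000·Cₑ = 65400·43.10
→ Cₑ = (65400·43.10 − 54400·16.00) / 11000 = 177.1 mg/L.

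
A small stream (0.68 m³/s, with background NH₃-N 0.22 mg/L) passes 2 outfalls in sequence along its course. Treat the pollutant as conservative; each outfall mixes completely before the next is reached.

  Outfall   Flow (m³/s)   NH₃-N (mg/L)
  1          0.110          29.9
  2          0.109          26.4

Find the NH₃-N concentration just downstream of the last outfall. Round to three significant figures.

7.03 mg/L

Below outfall 1: Q → 0.7900 m³/s, C = (0.6800·0.2200 + 0.1100·29.90)/0.7900 = 4.353 mg/L.
Below outfall 2: Q → 0.8990 m³/s, C = (0.7900·4.353 + 0.1090·26.40)/0.8990 = 7.026 mg/L.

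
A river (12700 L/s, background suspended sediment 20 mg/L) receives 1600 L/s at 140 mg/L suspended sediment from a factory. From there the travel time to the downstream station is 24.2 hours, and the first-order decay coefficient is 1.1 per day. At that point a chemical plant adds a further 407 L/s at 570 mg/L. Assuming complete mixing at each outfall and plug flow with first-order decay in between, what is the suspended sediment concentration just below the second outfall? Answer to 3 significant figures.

After mixing, C = (12700·20.00 + 1600·140.0) / 14300 = 478000/14300 = 33.43 mg/L; combined flow 14300 L/s.
First-order decay: C = 33.43·exp(−k·t) = 33.43·0.3298 = 11.03 mg/L.
At the second outfall, C = (14300·11.03 + 407.0·570.0) / (14300 + 407.0) = 26.49 mg/L.

26.5 mg/L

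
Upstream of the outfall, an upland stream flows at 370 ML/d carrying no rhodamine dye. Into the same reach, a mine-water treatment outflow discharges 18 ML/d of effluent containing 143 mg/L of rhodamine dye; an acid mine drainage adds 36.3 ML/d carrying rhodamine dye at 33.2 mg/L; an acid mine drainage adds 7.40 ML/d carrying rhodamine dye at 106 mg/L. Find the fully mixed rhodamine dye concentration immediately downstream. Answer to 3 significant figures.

10.6 mg/L

Conservation of mass: C = (370.0·0 + 18.00·143.0 + 36.30·33.20 + 7.400·106.0) / 431.7 = 4564/431.7 = 10.57 mg/L.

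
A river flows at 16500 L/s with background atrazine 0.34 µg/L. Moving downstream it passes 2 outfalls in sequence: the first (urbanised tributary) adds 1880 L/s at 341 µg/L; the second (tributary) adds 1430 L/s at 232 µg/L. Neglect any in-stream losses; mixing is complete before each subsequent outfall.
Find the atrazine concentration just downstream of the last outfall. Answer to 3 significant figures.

49.4 µg/L

Below outfall 1: Q → 18380 L/s, C = (16500·0.3400 + 1880·341.0)/18380 = 35.18 µg/L.
Below outfall 2: Q → 19810 L/s, C = (18380·35.18 + 1430·232.0)/19810 = 49.39 µg/L.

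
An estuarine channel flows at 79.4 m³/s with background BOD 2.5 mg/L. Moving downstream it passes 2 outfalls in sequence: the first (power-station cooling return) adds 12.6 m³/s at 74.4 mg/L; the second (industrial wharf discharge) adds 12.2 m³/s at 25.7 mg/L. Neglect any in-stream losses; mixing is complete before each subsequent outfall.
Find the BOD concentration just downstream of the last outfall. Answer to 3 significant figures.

13.9 mg/L

Outfall 1: combined Q = 92.00 m³/s; C = (79.40·2.500 + 12.60·74.40)/92.00 = 12.35 mg/L.
Outfall 2: combined Q = 104.2 m³/s; C = (92.00·12.35 + 12.20·25.70)/104.2 = 13.91 mg/L.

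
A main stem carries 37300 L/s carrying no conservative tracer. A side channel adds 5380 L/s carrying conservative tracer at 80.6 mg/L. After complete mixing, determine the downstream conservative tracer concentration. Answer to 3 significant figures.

After mixing, C = (37300·0 + 5380·80.60) / 42680 = 433600/42680 = 10.16 mg/L.

10.2 mg/L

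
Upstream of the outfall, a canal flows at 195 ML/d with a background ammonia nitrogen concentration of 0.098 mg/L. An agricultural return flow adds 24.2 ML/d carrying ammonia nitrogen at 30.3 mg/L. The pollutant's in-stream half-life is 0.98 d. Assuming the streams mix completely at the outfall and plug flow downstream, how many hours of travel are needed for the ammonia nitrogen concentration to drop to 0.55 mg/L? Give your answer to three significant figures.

Mass balance: C = (195.0·0.09800 + 24.20·30.30) / 219.2 = 752.4/219.2 = 3.432 mg/L.
Half-life 0.98 d → k = ln 2 / 0.98 = 0.7073 d⁻¹.
3.432·exp(−k·t) = 0.55 → t = ln(3.432/0.55)/k = 223700 s = 62.13 h.

62.1 h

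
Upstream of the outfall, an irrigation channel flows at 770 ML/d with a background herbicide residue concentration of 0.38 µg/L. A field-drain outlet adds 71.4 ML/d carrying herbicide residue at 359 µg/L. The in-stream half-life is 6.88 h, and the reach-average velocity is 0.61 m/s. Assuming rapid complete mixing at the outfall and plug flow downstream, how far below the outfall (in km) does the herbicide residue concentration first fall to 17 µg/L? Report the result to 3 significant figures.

Flow-weighted average: C = (770.0·0.3800 + 71.40·359.0) / 841.4 = 25930/841.4 = 30.81 µg/L.
Half-life 6.88 h → k = ln 2 / 6.88 = 0.1007 h⁻¹ = 2.418 d⁻¹.
Set 30.81·exp(−k·t) = 17 → t = ln(30.81/17)/k = 21250 s = 5.903 h.
Distance = v·t = 0.61·21250 = 12960 m = 12.96 km.

13.0 km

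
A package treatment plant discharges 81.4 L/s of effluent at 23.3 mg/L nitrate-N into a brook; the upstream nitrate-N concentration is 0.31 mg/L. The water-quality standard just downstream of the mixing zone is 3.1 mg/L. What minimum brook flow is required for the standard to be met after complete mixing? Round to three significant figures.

589 L/s

Set C_mix = 3.1: (Q·0.3100 + 81.40·23.30) / (Q + 81.40) = 3.1
→ Q = 81.40·(23.30 − 3.1)/(3.1 − 0.3100) = 589.3 L/s.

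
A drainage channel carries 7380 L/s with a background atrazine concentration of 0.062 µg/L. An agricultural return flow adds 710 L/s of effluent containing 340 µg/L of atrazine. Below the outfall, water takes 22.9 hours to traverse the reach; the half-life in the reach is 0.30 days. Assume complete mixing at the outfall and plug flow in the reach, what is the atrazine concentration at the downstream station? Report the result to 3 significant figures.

3.30 µg/L

Mixed concentration C = ΣQC/ΣQ = (7380·0.06200 + 710.0·340.0) / 8090 = 241900/8090 = 29.90 µg/L.
Half-life 0.30 d → k = ln 2 / 0.30 = 2.310 d⁻¹.
Applying C = C₀e^(−kt): 29.90 × 0.1103 = 3.297 µg/L.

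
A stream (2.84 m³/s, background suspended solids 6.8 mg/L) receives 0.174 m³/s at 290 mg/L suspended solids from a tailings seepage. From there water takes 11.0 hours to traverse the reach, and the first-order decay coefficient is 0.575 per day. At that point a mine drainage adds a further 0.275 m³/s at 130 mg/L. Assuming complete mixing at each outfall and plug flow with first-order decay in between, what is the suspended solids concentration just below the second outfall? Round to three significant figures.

Flow-weighted average: C = (2.840·6.800 + 0.1740·290.0) / 3.014 = 69.77/3.014 = 23.15 mg/L; combined flow 3.014 m³/s.
Applying C = C₀e^(−kt): 23.15 × 0.7683 = 17.79 mg/L.
Second outfall: C = (3.014·17.79 + 0.2750·130.0)/3.289 = 27.17 mg/L.

27.2 mg/L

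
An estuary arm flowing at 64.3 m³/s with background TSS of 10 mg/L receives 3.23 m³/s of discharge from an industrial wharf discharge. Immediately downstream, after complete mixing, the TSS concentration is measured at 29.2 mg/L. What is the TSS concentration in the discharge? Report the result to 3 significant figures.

411 mg/L

Mass balance: 64.30·10.00 + 3.230·Cₑ = 67.53·29.20
→ Cₑ = (67.53·29.20 − 64.30·10.00) / 3.230 = 411.4 mg/L.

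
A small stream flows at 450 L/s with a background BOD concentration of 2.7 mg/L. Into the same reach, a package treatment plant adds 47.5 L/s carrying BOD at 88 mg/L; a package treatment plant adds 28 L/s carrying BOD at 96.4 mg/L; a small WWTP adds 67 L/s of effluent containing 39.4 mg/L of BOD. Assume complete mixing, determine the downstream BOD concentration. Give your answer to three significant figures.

18.1 mg/L

After mixing, C = (450.0·2.700 + 47.50·88.00 + 28.00·96.40 + 67.00·39.40) / 592.5 = 10730/592.5 = 18.12 mg/L.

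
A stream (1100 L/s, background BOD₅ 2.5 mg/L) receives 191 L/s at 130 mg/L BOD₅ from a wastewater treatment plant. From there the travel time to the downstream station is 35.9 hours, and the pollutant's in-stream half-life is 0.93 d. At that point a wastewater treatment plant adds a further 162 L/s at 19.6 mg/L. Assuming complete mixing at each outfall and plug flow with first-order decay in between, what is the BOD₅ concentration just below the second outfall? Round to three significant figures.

8.41 mg/L

Flow-weighted average: C = (1100·2.500 + 191.0·130.0) / 1291 = 27580/1291 = 21.36 mg/L; combined flow 1291 L/s.
Half-life 0.93 d → k = ln 2 / 0.93 = 0.7453 d⁻¹.
First-order decay: C = 21.36·exp(−k·t) = 21.36·0.3280 = 7.006 mg/L.
At the second outfall, C = (1291·7.006 + 162.0·19.60) / (1291 + 162.0) = 8.410 mg/L.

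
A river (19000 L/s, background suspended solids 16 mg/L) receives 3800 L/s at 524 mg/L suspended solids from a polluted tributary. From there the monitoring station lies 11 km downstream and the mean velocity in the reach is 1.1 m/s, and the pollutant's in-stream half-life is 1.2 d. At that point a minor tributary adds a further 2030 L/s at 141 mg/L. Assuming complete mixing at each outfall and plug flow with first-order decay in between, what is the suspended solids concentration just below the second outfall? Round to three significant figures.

98.0 mg/L

Conservation of mass: C = (19000·16.00 + 3800·524.0) / 22800 = 2295000/22800 = 100.7 mg/L; combined flow 22800 L/s.
Travel time t = 11·1000 / 1.1 = 10000 s = 2.778 h.
Half-life 1.2 d → k = ln 2 / 1.2 = 0.5776 d⁻¹.
Decay over the reach: 100.7·exp(−kt) = 100.7·0.9353 = 94.16 mg/L.
At the second outfall, C = (22800·94.16 + 2030·141.0) / (22800 + 2030) = 97.99 mg/L.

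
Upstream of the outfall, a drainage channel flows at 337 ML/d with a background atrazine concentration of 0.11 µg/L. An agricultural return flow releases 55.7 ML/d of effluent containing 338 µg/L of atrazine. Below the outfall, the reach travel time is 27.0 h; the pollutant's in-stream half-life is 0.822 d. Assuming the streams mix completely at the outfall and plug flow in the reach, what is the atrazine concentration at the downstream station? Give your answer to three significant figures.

After mixing, C = (337.0·0.1100 + 55.70·338.0) / 392.7 = 18860/392.7 = 48.04 µg/L.
Half-life 0.822 d → k = ln 2 / 0.822 = 0.8432 d⁻¹.
Decay over the reach: 48.04·exp(−kt) = 48.04·0.3873 = 18.60 µg/L.

18.6 µg/L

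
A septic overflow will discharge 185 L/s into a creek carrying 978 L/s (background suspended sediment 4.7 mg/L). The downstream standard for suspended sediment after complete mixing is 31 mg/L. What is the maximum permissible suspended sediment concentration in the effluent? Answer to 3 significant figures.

170 mg/L

At the limit, (Qr·Cr + Qe·Cₑ)/(Qr + Qe) = 31:
Cₑ = (1163·31 − 978.0·4.700) / 185.0 = 170.0 mg/L.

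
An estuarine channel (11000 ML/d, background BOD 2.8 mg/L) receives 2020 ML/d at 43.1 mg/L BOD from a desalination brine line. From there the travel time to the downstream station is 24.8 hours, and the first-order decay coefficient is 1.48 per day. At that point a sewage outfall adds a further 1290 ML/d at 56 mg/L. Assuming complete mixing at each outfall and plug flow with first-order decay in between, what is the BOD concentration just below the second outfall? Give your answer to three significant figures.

Mass balance: C = (11000·2.800 + 2020·43.10) / 13020 = 117900/13020 = 9.052 mg/L; combined flow 13020 ML/d.
Applying C = C₀e^(−kt): 9.052 × 0.2167 = 1.961 mg/L.
Second outfall: C = (13020·1.961 + 1290·56.00)/14310 = 6.833 mg/L.

6.83 mg/L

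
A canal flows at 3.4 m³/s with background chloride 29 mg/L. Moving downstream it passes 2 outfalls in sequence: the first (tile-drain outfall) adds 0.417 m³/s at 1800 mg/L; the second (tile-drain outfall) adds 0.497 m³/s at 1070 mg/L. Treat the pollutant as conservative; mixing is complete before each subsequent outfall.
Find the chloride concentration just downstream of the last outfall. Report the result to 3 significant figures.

320 mg/L

Outfall 1: combined Q = 3.817 m³/s; C = (3.400·29.00 + 0.4170·1800)/3.817 = 222.5 mg/L.
Outfall 2: combined Q = 4.314 m³/s; C = (3.817·222.5 + 0.4970·1070)/4.314 = 320.1 mg/L.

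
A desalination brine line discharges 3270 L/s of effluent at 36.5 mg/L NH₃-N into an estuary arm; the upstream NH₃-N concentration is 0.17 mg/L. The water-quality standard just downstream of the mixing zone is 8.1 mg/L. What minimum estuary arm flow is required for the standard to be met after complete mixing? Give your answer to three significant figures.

Set C_mix = 8.1: (Q·0.1700 + 3270·36.50) / (Q + 3270) = 8.1
→ Q = 3270·(36.50 − 8.1)/(8.1 − 0.1700) = 11710 L/s.

11700 L/s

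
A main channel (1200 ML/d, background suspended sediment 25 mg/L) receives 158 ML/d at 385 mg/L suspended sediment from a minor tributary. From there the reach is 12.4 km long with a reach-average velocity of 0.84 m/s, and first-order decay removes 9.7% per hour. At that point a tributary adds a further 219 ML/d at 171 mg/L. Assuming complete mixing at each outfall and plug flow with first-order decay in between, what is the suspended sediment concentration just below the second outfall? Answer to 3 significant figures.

61.7 mg/L

After mixing, C = (1200·25.00 + 158.0·385.0) / 1358 = 90830/1358 = 66.89 mg/L; combined flow 1358 ML/d.
Travel time t = 12.4·1000 / 0.84 = 14760 s = 4.101 h.
9.7%/h lost → k = −ln(1 − 0.097) = 0.1020 h⁻¹.
Decay over the reach: 66.89·exp(−kt) = 66.89·0.6581 = 44.02 mg/L.
Second outfall: C = (1358·44.02 + 219.0·171.0)/1577 = 61.65 mg/L.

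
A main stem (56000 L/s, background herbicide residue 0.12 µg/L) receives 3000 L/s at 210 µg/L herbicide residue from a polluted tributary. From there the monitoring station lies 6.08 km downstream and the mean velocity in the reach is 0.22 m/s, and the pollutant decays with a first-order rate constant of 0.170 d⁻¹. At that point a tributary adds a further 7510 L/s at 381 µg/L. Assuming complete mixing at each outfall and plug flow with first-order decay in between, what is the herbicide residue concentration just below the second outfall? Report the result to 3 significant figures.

52.1 µg/L

Flow-weighted average: C = (56000·0.1200 + 3000·210.0) / 59000 = 636700/59000 = 10.79 µg/L; combined flow 59000 L/s.
Travel time t = 6.08·1000 / 0.22 = 27640 s = 7.677 h.
Applying C = C₀e^(−kt): 10.79 × 0.9471 = 10.22 µg/L.
Second outfall: C = (59000·10.22 + 7510·381.0)/66510 = 52.09 µg/L.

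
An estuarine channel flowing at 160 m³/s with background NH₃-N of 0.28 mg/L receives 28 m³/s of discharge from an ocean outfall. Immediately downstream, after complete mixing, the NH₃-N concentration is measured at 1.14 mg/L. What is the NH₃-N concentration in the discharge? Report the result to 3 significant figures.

Mass balance: 160.0·0.2800 + 28.00·Cₑ = 188.0·1.140
→ Cₑ = (188.0·1.140 − 160.0·0.2800) / 28.00 = 6.054 mg/L.

6.05 mg/L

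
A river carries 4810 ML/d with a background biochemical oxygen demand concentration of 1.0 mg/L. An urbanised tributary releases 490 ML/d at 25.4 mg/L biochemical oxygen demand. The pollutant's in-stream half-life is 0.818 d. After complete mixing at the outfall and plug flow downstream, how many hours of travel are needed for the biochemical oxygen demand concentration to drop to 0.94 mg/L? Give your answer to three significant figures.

35.2 h

Mass balance: C = (4810·1.000 + 490.0·25.40) / 5300 = 17260/5300 = 3.256 mg/L.
Half-life 0.818 d → k = ln 2 / 0.818 = 0.8474 d⁻¹.
3.256·exp(−k·t) = 0.94 → t = ln(3.256/0.94)/k = 126700 s = 35.19 h.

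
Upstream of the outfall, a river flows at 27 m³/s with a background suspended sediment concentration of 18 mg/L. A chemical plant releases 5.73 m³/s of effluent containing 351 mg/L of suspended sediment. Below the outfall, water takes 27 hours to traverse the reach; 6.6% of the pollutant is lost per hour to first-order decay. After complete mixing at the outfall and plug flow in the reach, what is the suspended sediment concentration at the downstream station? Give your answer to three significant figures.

After mixing, C = (27.00·18.00 + 5.730·351.0) / 32.73 = 2497/32.73 = 76.30 mg/L.
6.6%/h lost → k = −ln(1 − 0.066) = 0.06828 h⁻¹.
Decay over the reach: 76.30·exp(−kt) = 76.30·0.1583 = 12.07 mg/L.

12.1 mg/L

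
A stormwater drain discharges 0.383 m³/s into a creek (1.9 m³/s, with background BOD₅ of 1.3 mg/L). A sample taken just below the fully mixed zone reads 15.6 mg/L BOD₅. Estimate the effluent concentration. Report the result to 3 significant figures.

86.5 mg/L

Mass balance: 1.900·1.300 + 0.3830·Cₑ = 2.283·15.60
→ Cₑ = (2.283·15.60 − 1.900·1.300) / 0.3830 = 86.54 mg/L.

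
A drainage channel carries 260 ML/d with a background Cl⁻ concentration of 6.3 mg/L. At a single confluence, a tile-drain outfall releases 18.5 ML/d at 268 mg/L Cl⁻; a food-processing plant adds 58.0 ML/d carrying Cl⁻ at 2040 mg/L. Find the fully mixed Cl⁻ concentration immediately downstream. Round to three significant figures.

Flow-weighted average: C = (260.0·6.300 + 18.50·268.0 + 58.00·2040) / 336.5 = 124900/336.5 = 371.2 mg/L.

371 mg/L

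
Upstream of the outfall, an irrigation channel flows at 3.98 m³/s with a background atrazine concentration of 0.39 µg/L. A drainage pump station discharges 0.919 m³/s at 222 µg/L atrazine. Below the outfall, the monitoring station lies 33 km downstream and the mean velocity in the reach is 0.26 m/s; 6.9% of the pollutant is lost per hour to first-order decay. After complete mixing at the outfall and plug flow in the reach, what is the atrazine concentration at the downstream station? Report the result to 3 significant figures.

3.37 µg/L

Mixed concentration C = ΣQC/ΣQ = (3.980·0.3900 + 0.9190·222.0) / 4.899 = 205.6/4.899 = 41.96 µg/L.
Travel time t = 33·1000 / 0.26 = 126900 s = 35.26 h.
6.9%/h lost → k = −ln(1 − 0.069) = 0.07150 h⁻¹.
Decay over the reach: 41.96·exp(−kt) = 41.96·0.08040 = 3.374 µg/L.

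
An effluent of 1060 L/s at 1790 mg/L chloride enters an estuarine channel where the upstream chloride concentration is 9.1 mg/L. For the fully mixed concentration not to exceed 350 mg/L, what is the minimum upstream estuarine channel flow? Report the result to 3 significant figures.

Set C_mix = 350: (Q·9.100 + 1060·1790) / (Q + 1060) = 350
→ Q = 1060·(1790 − 350)/(350 − 9.100) = 4478 L/s.

4480 L/s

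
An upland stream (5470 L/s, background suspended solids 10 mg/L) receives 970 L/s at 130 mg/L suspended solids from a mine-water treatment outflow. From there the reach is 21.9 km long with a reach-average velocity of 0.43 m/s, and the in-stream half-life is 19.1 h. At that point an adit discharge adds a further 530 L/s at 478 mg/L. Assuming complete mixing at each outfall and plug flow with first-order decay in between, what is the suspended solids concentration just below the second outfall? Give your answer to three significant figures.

51.9 mg/L

Flow-weighted average: C = (5470·10.00 + 970.0·130.0) / 6440 = 180800/6440 = 28.07 mg/L; combined flow 6440 L/s.
Travel time t = 21.9·1000 / 0.43 = 50930 s = 14.15 h.
Half-life 19.1 h → k = ln 2 / 19.1 = 0.03629 h⁻¹ = 0.8710 d⁻¹.
After decay, C = 28.07 × e^(−kt) = 28.07 × 0.5985 = 16.80 mg/L.
Second outfall: C = (6440·16.80 + 530.0·478.0)/6970 = 51.87 mg/L.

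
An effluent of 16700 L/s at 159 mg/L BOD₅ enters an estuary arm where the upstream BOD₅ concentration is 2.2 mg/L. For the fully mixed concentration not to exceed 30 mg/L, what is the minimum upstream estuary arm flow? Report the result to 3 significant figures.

Set C_mix = 30: (Q·2.200 + 16700·159.0) / (Q + 16700) = 30
→ Q = 16700·(159.0 − 30)/(30 − 2.200) = 77490 L/s.

77500 L/s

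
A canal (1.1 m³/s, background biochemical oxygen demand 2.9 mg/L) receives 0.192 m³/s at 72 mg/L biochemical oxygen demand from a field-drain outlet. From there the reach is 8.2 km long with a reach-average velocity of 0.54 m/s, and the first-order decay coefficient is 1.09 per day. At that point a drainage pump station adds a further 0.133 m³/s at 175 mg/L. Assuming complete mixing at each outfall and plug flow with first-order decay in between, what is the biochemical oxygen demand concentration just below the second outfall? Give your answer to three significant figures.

After mixing, C = (1.100·2.900 + 0.1920·72.00) / 1.292 = 17.01/1.292 = 13.17 mg/L; combined flow 1.292 m³/s.
Travel time t = 8.2·1000 / 0.54 = 15190 s = 4.218 h.
Decay over the reach: 13.17·exp(−kt) = 13.17·0.8257 = 10.87 mg/L.
At the second outfall, C = (1.292·10.87 + 0.1330·175.0) / (1.292 + 0.1330) = 26.19 mg/L.

26.2 mg/L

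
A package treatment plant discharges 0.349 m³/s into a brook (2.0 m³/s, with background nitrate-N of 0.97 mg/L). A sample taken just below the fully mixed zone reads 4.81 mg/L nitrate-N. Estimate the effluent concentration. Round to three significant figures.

26.8 mg/L

Mass balance: 2.000·0.9700 + 0.3490·Cₑ = 2.349·4.810
→ Cₑ = (2.349·4.810 − 2.000·0.9700) / 0.3490 = 26.82 mg/L.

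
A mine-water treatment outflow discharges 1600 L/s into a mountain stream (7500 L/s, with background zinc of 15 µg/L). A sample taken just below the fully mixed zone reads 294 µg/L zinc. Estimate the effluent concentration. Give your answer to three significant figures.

Mass balance: 7500·15.00 + 1600·Cₑ = 9100·294.0
→ Cₑ = (9100·294.0 − 7500·15.00) / 1600 = 1602 µg/L.

1600 µg/L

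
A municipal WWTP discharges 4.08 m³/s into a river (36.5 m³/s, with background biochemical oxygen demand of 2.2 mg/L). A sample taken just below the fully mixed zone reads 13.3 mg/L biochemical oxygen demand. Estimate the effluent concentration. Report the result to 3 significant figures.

Mass balance: 36.50·2.200 + 4.080·Cₑ = 40.58·13.30
→ Cₑ = (40.58·13.30 − 36.50·2.200) / 4.080 = 112.6 mg/L.

113 mg/L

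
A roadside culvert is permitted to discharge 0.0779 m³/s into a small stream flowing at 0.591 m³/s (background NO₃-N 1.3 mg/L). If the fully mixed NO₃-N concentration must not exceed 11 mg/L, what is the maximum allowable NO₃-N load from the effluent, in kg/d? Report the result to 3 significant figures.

Mass balance at the limit: 0.5910·1.300 + 0.07790·Cₑ = 0.6689·11 → Cₑ = 84.59 mg/L.
Load = 0.07790 m³/s × 84.59 g/m³ × 86 400 s/d = 569.3 kg/d.

569 kg/d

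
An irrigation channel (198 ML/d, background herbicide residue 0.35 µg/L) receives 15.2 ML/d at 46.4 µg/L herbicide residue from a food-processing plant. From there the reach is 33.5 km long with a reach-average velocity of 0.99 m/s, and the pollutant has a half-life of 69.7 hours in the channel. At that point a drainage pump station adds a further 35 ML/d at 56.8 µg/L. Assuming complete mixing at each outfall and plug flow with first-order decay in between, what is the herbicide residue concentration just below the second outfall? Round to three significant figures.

10.9 µg/L

Mixed concentration C = ΣQC/ΣQ = (198.0·0.3500 + 15.20·46.40) / 213.2 = 774.6/213.2 = 3.633 µg/L; combined flow 213.2 ML/d.
Travel time t = 33.5·1000 / 0.99 = 33840 s = 9.400 h.
Half-life 69.7 h → k = ln 2 / 69.7 = 0.009945 h⁻¹ = 0.2387 d⁻¹.
First-order decay: C = 3.633·exp(−k·t) = 3.633·0.9108 = 3.309 µg/L.
Second outfall: C = (213.2·3.309 + 35.00·56.80)/248.2 = 10.85 µg/L.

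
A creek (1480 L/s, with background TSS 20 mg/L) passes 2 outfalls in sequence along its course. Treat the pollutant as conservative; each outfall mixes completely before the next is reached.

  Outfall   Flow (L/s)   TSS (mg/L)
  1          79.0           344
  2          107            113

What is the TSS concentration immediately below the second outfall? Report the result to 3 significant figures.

Outfall 1: combined Q = 1559 L/s; C = (1480·20.00 + 79.00·344.0)/1559 = 36.42 mg/L.
Outfall 2: combined Q = 1666 L/s; C = (1559·36.42 + 107.0·113.0)/1666 = 41.34 mg/L.

41.3 mg/L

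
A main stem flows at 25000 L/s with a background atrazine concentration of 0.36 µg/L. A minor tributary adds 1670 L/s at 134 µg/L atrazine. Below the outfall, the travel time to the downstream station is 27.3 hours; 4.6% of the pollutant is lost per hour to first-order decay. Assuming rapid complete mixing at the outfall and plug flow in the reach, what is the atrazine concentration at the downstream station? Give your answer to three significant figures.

Mixed concentration C = ΣQC/ΣQ = (25000·0.3600 + 1670·134.0) / 26670 = 232800/26670 = 8.728 µg/L.
4.6%/h lost → k = −ln(1 − 0.046) = 0.04709 h⁻¹.
First-order decay: C = 8.728·exp(−k·t) = 8.728·0.2765 = 2.413 µg/L.

2.41 µg/L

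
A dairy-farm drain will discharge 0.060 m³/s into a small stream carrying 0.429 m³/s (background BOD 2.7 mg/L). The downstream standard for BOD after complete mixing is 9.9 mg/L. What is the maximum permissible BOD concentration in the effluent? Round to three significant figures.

At the limit, (Qr·Cr + Qe·Cₑ)/(Qr + Qe) = 9.9:
Cₑ = (0.4890·9.9 − 0.4290·2.700) / 0.06000 = 61.38 mg/L.

61.4 mg/L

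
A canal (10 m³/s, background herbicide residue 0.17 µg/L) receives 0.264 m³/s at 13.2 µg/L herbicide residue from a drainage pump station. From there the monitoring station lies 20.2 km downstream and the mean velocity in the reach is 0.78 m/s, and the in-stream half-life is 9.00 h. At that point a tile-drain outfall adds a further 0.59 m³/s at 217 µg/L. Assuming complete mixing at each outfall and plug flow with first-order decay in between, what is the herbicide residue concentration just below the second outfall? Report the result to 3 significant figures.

After mixing, C = (10.00·0.1700 + 0.2640·13.20) / 10.26 = 5.185/10.26 = 0.5051 µg/L; combined flow 10.26 m³/s.
Travel time t = 20.2·1000 / 0.78 = 25900 s = 7.194 h.
Half-life 9.00 h → k = ln 2 / 9.00 = 0.07702 h⁻¹ = 1.848 d⁻¹.
Applying C = C₀e^(−kt): 0.5051 × 0.5746 = 0.2903 µg/L.
Second outfall: C = (10.26·0.2903 + 0.5900·217.0)/10.85 = 12.07 µg/L.

12.1 µg/L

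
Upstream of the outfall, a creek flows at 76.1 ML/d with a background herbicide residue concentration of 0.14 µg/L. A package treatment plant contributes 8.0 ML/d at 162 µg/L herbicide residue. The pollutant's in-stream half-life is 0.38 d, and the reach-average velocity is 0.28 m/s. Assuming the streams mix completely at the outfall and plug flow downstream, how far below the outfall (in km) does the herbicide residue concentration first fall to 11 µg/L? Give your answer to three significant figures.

Conservation of mass: C = (76.10·0.1400 + 8.000·162.0) / 84.10 = 1307/84.10 = 15.54 µg/L.
Half-life 0.38 d → k = ln 2 / 0.38 = 1.824 d⁻¹.
Set 15.54·exp(−k·t) = 11 → t = ln(15.54/11)/k = 16360 s = 4.544 h.
Distance = v·t = 0.28·16360 = 4580 m = 4.580 km.

4.58 km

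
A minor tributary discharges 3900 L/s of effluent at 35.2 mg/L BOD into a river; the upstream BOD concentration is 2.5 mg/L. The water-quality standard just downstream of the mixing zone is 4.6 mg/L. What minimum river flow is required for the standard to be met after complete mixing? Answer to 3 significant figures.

Set C_mix = 4.6: (Q·2.500 + 3900·35.20) / (Q + 3900) = 4.6
→ Q = 3900·(35.20 − 4.6)/(4.6 − 2.500) = 56830 L/s.

56800 L/s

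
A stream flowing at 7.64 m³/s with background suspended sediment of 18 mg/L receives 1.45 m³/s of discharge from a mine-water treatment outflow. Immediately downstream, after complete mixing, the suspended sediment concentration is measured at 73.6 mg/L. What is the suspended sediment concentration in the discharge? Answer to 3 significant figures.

Mass balance: 7.640·18.00 + 1.450·Cₑ = 9.090·73.60
→ Cₑ = (9.090·73.60 − 7.640·18.00) / 1.450 = 366.6 mg/L.

367 mg/L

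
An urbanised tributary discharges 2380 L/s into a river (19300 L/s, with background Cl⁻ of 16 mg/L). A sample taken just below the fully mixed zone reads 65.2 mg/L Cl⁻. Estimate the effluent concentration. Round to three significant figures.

464 mg/L

Mass balance: 19300·16.00 + 2380·Cₑ = 21680·65.20
→ Cₑ = (21680·65.20 − 19300·16.00) / 2380 = 464.2 mg/L.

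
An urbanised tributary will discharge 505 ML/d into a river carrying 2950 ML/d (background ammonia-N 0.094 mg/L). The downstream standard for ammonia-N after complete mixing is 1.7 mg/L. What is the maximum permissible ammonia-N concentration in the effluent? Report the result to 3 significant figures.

At the limit, (Qr·Cr + Qe·Cₑ)/(Qr + Qe) = 1.7:
Cₑ = (3455·1.7 − 2950·0.09400) / 505.0 = 11.08 mg/L.

11.1 mg/L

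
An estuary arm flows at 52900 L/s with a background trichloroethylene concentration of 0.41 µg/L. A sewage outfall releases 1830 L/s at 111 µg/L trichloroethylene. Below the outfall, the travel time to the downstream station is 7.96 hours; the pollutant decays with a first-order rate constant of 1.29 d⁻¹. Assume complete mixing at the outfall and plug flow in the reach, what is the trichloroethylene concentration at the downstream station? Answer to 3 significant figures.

2.68 µg/L

After mixing, C = (52900·0.4100 + 1830·111.0) / 54730 = 224800/54730 = 4.108 µg/L.
After decay, C = 4.108 × e^(−kt) = 4.108 × 0.6519 = 2.678 µg/L.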